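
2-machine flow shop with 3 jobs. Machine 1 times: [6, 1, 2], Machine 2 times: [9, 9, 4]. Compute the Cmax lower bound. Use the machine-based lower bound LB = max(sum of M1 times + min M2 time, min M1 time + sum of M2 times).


LB1 = sum(M1 times) + min(M2 times) = 9 + 4 = 13
LB2 = min(M1 times) + sum(M2 times) = 1 + 22 = 23
Lower bound = max(LB1, LB2) = max(13, 23) = 23

23


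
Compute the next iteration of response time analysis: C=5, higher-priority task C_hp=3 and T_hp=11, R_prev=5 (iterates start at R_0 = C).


R_next = C + ceil(R_prev / T_hp) * C_hp
ceil(5 / 11) = ceil(0.4545) = 1
Interference = 1 * 3 = 3
R_next = 5 + 3 = 8

8


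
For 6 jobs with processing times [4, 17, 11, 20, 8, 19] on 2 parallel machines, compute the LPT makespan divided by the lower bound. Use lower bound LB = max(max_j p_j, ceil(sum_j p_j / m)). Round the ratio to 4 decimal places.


LPT order: [20, 19, 17, 11, 8, 4]
Machine loads after assignment: [39, 40]
LPT makespan = 40
Lower bound = max(max_job, ceil(total/2)) = max(20, 40) = 40
Ratio = 40 / 40 = 1.0

1.0


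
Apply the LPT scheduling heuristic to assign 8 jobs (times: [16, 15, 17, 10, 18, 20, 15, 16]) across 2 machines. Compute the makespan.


Sort jobs in decreasing order (LPT): [20, 18, 17, 16, 16, 15, 15, 10]
Assign each job to the least loaded machine:
  Machine 1: jobs [20, 16, 15, 15], load = 66
  Machine 2: jobs [18, 17, 16, 10], load = 61
Makespan = max load = 66

66


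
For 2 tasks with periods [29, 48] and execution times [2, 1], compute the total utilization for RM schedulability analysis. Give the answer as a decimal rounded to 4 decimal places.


Compute individual utilizations (exact fractions):
  Task 1: C/T = 2/29 (approx. 0.069)
  Task 2: C/T = 1/48 (approx. 0.0208)
Total utilization U = 2/29 + 1/48 = 125/1392
Rounded to 4 decimal places: U = 0.0898
RM (Liu & Layland) bound for 2 tasks = 0.828427; compare with U = 125/1392 (approx. 0.089799)
U <= bound, so schedulable by RM sufficient condition.

0.0898


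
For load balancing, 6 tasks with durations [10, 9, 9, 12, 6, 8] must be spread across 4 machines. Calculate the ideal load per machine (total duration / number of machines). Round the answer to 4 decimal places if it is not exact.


Total processing time = 10 + 9 + 9 + 12 + 6 + 8 = 54
Number of machines = 4
Ideal balanced load = 54 / 4 = 13.5

13.5


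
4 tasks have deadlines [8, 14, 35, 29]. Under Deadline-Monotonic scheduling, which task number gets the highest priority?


Sort tasks by relative deadline (ascending):
  Task 1: deadline = 8
  Task 2: deadline = 14
  Task 4: deadline = 29
  Task 3: deadline = 35
Priority order (highest first): [1, 2, 4, 3]
Highest priority task = 1

1


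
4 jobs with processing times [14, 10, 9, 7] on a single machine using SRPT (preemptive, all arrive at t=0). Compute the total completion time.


Since all jobs arrive at t=0, SRPT equals SPT ordering.
SPT order: [7, 9, 10, 14]
Completion times:
  Job 1: p=7, C=7
  Job 2: p=9, C=16
  Job 3: p=10, C=26
  Job 4: p=14, C=40
Total completion time = 7 + 16 + 26 + 40 = 89

89


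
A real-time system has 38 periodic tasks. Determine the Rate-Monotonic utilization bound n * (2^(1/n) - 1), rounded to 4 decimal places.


Compute 2^(1/38) = 1.0184080933
Subtract 1: 1.0184080933 - 1 = 0.0184080933
Multiply by n: 38 * 0.0184080933 = 0.6995075454
Round to 4 dp: 0.6995

0.6995


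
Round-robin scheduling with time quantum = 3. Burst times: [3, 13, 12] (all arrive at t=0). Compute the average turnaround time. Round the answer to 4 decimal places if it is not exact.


Time quantum = 3
Execution trace:
  J1 runs 3 units, time = 3
  J2 runs 3 units, time = 6
  J3 runs 3 units, time = 9
  J2 runs 3 units, time = 12
  J3 runs 3 units, time = 15
  J2 runs 3 units, time = 18
  J3 runs 3 units, time = 21
  J2 runs 3 units, time = 24
  J3 runs 3 units, time = 27
  J2 runs 1 units, time = 28
Finish times: [3, 28, 27]
Average turnaround = 58/3 = 19.3333

19.3333


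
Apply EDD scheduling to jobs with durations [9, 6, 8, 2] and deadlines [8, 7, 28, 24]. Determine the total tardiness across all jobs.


Sort by due date (EDD order): [(6, 7), (9, 8), (2, 24), (8, 28)]
Compute completion times and tardiness:
  Job 1: p=6, d=7, C=6, tardiness=max(0,6-7)=0
  Job 2: p=9, d=8, C=15, tardiness=max(0,15-8)=7
  Job 3: p=2, d=24, C=17, tardiness=max(0,17-24)=0
  Job 4: p=8, d=28, C=25, tardiness=max(0,25-28)=0
Total tardiness = 7

7


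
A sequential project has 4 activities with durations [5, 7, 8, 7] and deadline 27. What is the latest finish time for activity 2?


LF(activity 2) = deadline - sum of successor durations
Successors: activities 3 through 4 with durations [8, 7]
Sum of successor durations = 15
LF = 27 - 15 = 12

12


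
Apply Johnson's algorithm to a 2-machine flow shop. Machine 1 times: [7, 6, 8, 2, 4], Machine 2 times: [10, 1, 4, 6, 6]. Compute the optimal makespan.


Apply Johnson's rule:
  Group 1 (a <= b): [(4, 2, 6), (5, 4, 6), (1, 7, 10)]
  Group 2 (a > b): [(3, 8, 4), (2, 6, 1)]
Optimal job order: [4, 5, 1, 3, 2]
Schedule:
  Job 4: M1 done at 2, M2 done at 8
  Job 5: M1 done at 6, M2 done at 14
  Job 1: M1 done at 13, M2 done at 24
  Job 3: M1 done at 21, M2 done at 28
  Job 2: M1 done at 27, M2 done at 29
Makespan = 29

29


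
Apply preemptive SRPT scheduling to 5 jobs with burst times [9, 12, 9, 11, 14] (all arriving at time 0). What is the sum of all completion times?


Since all jobs arrive at t=0, SRPT equals SPT ordering.
SPT order: [9, 9, 11, 12, 14]
Completion times:
  Job 1: p=9, C=9
  Job 2: p=9, C=18
  Job 3: p=11, C=29
  Job 4: p=12, C=41
  Job 5: p=14, C=55
Total completion time = 9 + 18 + 29 + 41 + 55 = 152

152


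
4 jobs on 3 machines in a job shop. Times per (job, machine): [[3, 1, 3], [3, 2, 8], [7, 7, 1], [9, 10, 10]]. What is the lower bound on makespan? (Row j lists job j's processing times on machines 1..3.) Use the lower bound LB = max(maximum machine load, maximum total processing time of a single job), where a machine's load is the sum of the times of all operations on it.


Machine loads:
  Machine 1: 3 + 3 + 7 + 9 = 22
  Machine 2: 1 + 2 + 7 + 10 = 20
  Machine 3: 3 + 8 + 1 + 10 = 22
Max machine load = 22
Job totals:
  Job 1: 7
  Job 2: 13
  Job 3: 15
  Job 4: 29
Max job total = 29
Lower bound = max(22, 29) = 29

29


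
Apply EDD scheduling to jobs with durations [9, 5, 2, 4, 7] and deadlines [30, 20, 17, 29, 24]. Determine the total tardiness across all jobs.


Sort by due date (EDD order): [(2, 17), (5, 20), (7, 24), (4, 29), (9, 30)]
Compute completion times and tardiness:
  Job 1: p=2, d=17, C=2, tardiness=max(0,2-17)=0
  Job 2: p=5, d=20, C=7, tardiness=max(0,7-20)=0
  Job 3: p=7, d=24, C=14, tardiness=max(0,14-24)=0
  Job 4: p=4, d=29, C=18, tardiness=max(0,18-29)=0
  Job 5: p=9, d=30, C=27, tardiness=max(0,27-30)=0
Total tardiness = 0

0


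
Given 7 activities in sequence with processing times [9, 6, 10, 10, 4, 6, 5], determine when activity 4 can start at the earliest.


Activity 4 starts after activities 1 through 3 complete.
Predecessor durations: [9, 6, 10]
ES = 9 + 6 + 10 = 25

25


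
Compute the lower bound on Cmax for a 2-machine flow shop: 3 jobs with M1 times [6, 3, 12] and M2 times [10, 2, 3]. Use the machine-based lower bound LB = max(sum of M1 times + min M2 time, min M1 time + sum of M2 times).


LB1 = sum(M1 times) + min(M2 times) = 21 + 2 = 23
LB2 = min(M1 times) + sum(M2 times) = 3 + 15 = 18
Lower bound = max(LB1, LB2) = max(23, 18) = 23

23


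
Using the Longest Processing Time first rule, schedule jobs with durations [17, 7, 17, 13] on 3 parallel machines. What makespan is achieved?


Sort jobs in decreasing order (LPT): [17, 17, 13, 7]
Assign each job to the least loaded machine:
  Machine 1: jobs [17], load = 17
  Machine 2: jobs [17], load = 17
  Machine 3: jobs [13, 7], load = 20
Makespan = max load = 20

20


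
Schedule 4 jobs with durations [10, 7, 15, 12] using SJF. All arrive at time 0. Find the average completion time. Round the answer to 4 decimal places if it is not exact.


SJF order (ascending): [7, 10, 12, 15]
Completion times:
  Job 1: burst=7, C=7
  Job 2: burst=10, C=17
  Job 3: burst=12, C=29
  Job 4: burst=15, C=44
Average completion = 97/4 = 24.25

24.25


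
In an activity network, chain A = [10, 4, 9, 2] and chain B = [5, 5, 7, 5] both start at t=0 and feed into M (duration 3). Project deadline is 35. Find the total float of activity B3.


Forward pass: ES(B3) = sum of predecessors on chain B = 10
EF = ES + duration = 10 + 7 = 17
Backward pass: LF(M) = deadline = 35; LS(M) = 35 - 3 = 32
LF(B3) = LS(M) - sum(successors on chain B) = 32 - 5 = 27
LS = LF - duration = 27 - 7 = 20
Total float = LS - ES = 20 - 10 = 10

10


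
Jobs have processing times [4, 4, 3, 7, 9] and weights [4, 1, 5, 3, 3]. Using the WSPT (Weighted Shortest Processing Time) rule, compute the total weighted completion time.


Compute p/w ratios and sort ascending (WSPT): [(3, 5), (4, 4), (7, 3), (9, 3), (4, 1)]
Compute weighted completion times:
  Job (p=3,w=5): C=3, w*C=5*3=15
  Job (p=4,w=4): C=7, w*C=4*7=28
  Job (p=7,w=3): C=14, w*C=3*14=42
  Job (p=9,w=3): C=23, w*C=3*23=69
  Job (p=4,w=1): C=27, w*C=1*27=27
Total weighted completion time = 181

181


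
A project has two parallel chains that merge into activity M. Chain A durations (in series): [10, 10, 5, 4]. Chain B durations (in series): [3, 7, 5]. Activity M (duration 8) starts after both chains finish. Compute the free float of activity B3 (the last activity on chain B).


ES(B3) = sum of predecessors on chain B = 10
EF(B3) = ES + duration = 10 + 5 = 15
Successor of B3 is M. ES(M) = max(sum(A), sum(B)) = max(29, 15) = 29
Free float = ES(successor) - EF(current) = 29 - 15 = 14

14


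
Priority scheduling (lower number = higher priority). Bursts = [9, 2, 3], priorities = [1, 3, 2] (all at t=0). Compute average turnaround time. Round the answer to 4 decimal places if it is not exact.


Sort by priority (ascending = highest first):
Order: [(1, 9), (2, 3), (3, 2)]
Completion times:
  Priority 1, burst=9, C=9
  Priority 2, burst=3, C=12
  Priority 3, burst=2, C=14
Average turnaround = 35/3 = 11.6667

11.6667


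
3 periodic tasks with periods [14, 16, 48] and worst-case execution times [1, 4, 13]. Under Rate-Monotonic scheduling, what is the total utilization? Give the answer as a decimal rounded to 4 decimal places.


Compute individual utilizations (exact fractions):
  Task 1: C/T = 1/14 (approx. 0.0714)
  Task 2: C/T = 4/16 = 1/4 (approx. 0.25)
  Task 3: C/T = 13/48 (approx. 0.2708)
Total utilization U = 1/14 + 1/4 + 13/48 = 199/336
Rounded to 4 decimal places: U = 0.5923
RM (Liu & Layland) bound for 3 tasks = 0.779763; compare with U = 199/336 (approx. 0.592262)
U <= bound, so schedulable by RM sufficient condition.

0.5923


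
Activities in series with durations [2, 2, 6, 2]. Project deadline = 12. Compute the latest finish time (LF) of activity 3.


LF(activity 3) = deadline - sum of successor durations
Successors: activities 4 through 4 with durations [2]
Sum of successor durations = 2
LF = 12 - 2 = 10

10


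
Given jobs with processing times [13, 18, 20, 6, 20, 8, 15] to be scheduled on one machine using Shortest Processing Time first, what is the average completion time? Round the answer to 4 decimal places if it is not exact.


Sort jobs by processing time (SPT order): [6, 8, 13, 15, 18, 20, 20]
Compute completion times sequentially:
  Job 1: processing = 6, completes at 6
  Job 2: processing = 8, completes at 14
  Job 3: processing = 13, completes at 27
  Job 4: processing = 15, completes at 42
  Job 5: processing = 18, completes at 60
  Job 6: processing = 20, completes at 80
  Job 7: processing = 20, completes at 100
Sum of completion times = 329
Average completion time = 329/7 = 47.0

47.0


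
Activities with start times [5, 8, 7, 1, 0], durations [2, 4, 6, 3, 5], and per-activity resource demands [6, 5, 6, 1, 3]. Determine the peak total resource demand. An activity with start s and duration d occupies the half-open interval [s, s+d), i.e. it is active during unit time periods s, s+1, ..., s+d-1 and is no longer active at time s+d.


Each activity i is active on [start_i, start_i + duration_i).
Compute total resource usage per time slot:
  t=0: active resources = [3], total = 3
  t=1: active resources = [1, 3], total = 4
  t=2: active resources = [1, 3], total = 4
  t=3: active resources = [1, 3], total = 4
  t=4: active resources = [3], total = 3
  t=5: active resources = [6], total = 6
  t=6: active resources = [6], total = 6
  t=7: active resources = [6], total = 6
  t=8: active resources = [5, 6], total = 11
  t=9: active resources = [5, 6], total = 11
  t=10: active resources = [5, 6], total = 11
  t=11: active resources = [5, 6], total = 11
  t=12: active resources = [6], total = 6
Peak resource demand = 11

11


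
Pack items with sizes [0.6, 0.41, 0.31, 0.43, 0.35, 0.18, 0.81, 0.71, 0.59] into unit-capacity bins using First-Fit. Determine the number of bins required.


Place items sequentially using First-Fit:
  Item 0.6 -> new Bin 1
  Item 0.41 -> new Bin 2
  Item 0.31 -> Bin 1 (now 0.91)
  Item 0.43 -> Bin 2 (now 0.84)
  Item 0.35 -> new Bin 3
  Item 0.18 -> Bin 3 (now 0.53)
  Item 0.81 -> new Bin 4
  Item 0.71 -> new Bin 5
  Item 0.59 -> new Bin 6
Total bins used = 6

6


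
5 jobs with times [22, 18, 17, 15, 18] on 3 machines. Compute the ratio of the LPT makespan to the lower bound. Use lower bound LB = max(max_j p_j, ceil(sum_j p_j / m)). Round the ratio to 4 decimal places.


LPT order: [22, 18, 18, 17, 15]
Machine loads after assignment: [22, 35, 33]
LPT makespan = 35
Lower bound = max(max_job, ceil(total/3)) = max(22, 30) = 30
Ratio = 35 / 30 = 1.1667

1.1667


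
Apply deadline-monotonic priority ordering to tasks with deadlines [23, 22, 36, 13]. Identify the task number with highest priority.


Sort tasks by relative deadline (ascending):
  Task 4: deadline = 13
  Task 2: deadline = 22
  Task 1: deadline = 23
  Task 3: deadline = 36
Priority order (highest first): [4, 2, 1, 3]
Highest priority task = 4

4


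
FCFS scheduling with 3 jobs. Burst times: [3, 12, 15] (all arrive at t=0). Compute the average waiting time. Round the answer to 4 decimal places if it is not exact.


FCFS order (as given): [3, 12, 15]
Waiting times:
  Job 1: wait = 0
  Job 2: wait = 3
  Job 3: wait = 15
Sum of waiting times = 18
Average waiting time = 18/3 = 6.0

6.0


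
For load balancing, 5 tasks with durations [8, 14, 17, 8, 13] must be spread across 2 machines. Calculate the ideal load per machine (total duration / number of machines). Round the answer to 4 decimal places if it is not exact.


Total processing time = 8 + 14 + 17 + 8 + 13 = 60
Number of machines = 2
Ideal balanced load = 60 / 2 = 30.0

30.0


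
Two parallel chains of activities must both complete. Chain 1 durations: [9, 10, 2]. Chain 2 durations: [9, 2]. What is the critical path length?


Path A total = 9 + 10 + 2 = 21
Path B total = 9 + 2 = 11
Critical path = longest path = max(21, 11) = 21

21


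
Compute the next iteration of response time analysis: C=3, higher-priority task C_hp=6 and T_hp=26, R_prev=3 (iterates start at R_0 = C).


R_next = C + ceil(R_prev / T_hp) * C_hp
ceil(3 / 26) = ceil(0.1154) = 1
Interference = 1 * 6 = 6
R_next = 3 + 6 = 9

9


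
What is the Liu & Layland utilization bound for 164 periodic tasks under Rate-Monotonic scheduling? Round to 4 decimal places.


Compute 2^(1/164) = 1.0042354515
Subtract 1: 1.0042354515 - 1 = 0.0042354515
Multiply by n: 164 * 0.0042354515 = 0.6946140460
Round to 4 dp: 0.6946

0.6946


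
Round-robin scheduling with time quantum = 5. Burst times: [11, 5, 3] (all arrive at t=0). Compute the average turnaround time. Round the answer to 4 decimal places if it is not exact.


Time quantum = 5
Execution trace:
  J1 runs 5 units, time = 5
  J2 runs 5 units, time = 10
  J3 runs 3 units, time = 13
  J1 runs 5 units, time = 18
  J1 runs 1 units, time = 19
Finish times: [19, 10, 13]
Average turnaround = 42/3 = 14.0

14.0


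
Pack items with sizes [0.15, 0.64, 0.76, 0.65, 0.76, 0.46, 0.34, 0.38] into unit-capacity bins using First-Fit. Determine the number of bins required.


Place items sequentially using First-Fit:
  Item 0.15 -> new Bin 1
  Item 0.64 -> Bin 1 (now 0.79)
  Item 0.76 -> new Bin 2
  Item 0.65 -> new Bin 3
  Item 0.76 -> new Bin 4
  Item 0.46 -> new Bin 5
  Item 0.34 -> Bin 3 (now 0.99)
  Item 0.38 -> Bin 5 (now 0.84)
Total bins used = 5

5


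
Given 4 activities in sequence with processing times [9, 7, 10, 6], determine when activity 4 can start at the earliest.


Activity 4 starts after activities 1 through 3 complete.
Predecessor durations: [9, 7, 10]
ES = 9 + 7 + 10 = 26

26


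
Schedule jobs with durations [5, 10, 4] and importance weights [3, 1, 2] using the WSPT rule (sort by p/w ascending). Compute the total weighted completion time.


Compute p/w ratios and sort ascending (WSPT): [(5, 3), (4, 2), (10, 1)]
Compute weighted completion times:
  Job (p=5,w=3): C=5, w*C=3*5=15
  Job (p=4,w=2): C=9, w*C=2*9=18
  Job (p=10,w=1): C=19, w*C=1*19=19
Total weighted completion time = 52

52


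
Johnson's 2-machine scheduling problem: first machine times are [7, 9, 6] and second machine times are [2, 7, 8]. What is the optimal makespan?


Apply Johnson's rule:
  Group 1 (a <= b): [(3, 6, 8)]
  Group 2 (a > b): [(2, 9, 7), (1, 7, 2)]
Optimal job order: [3, 2, 1]
Schedule:
  Job 3: M1 done at 6, M2 done at 14
  Job 2: M1 done at 15, M2 done at 22
  Job 1: M1 done at 22, M2 done at 24
Makespan = 24

24


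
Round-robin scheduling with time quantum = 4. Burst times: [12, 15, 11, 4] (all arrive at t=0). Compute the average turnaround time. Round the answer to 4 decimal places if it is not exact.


Time quantum = 4
Execution trace:
  J1 runs 4 units, time = 4
  J2 runs 4 units, time = 8
  J3 runs 4 units, time = 12
  J4 runs 4 units, time = 16
  J1 runs 4 units, time = 20
  J2 runs 4 units, time = 24
  J3 runs 4 units, time = 28
  J1 runs 4 units, time = 32
  J2 runs 4 units, time = 36
  J3 runs 3 units, time = 39
  J2 runs 3 units, time = 42
Finish times: [32, 42, 39, 16]
Average turnaround = 129/4 = 32.25

32.25


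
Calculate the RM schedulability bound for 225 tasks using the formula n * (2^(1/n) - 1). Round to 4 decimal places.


Compute 2^(1/225) = 1.0030854042
Subtract 1: 1.0030854042 - 1 = 0.0030854042
Multiply by n: 225 * 0.0030854042 = 0.6942159450
Round to 4 dp: 0.6942

0.6942


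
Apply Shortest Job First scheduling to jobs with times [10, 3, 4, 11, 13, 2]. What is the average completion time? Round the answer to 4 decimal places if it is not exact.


SJF order (ascending): [2, 3, 4, 10, 11, 13]
Completion times:
  Job 1: burst=2, C=2
  Job 2: burst=3, C=5
  Job 3: burst=4, C=9
  Job 4: burst=10, C=19
  Job 5: burst=11, C=30
  Job 6: burst=13, C=43
Average completion = 108/6 = 18.0

18.0


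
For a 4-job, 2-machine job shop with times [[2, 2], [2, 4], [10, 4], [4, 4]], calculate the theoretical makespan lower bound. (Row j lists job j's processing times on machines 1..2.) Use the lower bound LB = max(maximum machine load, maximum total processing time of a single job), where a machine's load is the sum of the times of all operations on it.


Machine loads:
  Machine 1: 2 + 2 + 10 + 4 = 18
  Machine 2: 2 + 4 + 4 + 4 = 14
Max machine load = 18
Job totals:
  Job 1: 4
  Job 2: 6
  Job 3: 14
  Job 4: 8
Max job total = 14
Lower bound = max(18, 14) = 18

18


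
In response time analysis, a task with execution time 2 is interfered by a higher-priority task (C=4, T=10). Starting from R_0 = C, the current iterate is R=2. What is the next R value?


R_next = C + ceil(R_prev / T_hp) * C_hp
ceil(2 / 10) = ceil(0.2) = 1
Interference = 1 * 4 = 4
R_next = 2 + 4 = 6

6


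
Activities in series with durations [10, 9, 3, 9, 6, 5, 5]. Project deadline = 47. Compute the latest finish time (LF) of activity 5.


LF(activity 5) = deadline - sum of successor durations
Successors: activities 6 through 7 with durations [5, 5]
Sum of successor durations = 10
LF = 47 - 10 = 37

37


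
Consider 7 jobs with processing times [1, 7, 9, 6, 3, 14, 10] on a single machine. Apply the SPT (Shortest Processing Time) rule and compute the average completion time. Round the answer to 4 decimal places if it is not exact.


Sort jobs by processing time (SPT order): [1, 3, 6, 7, 9, 10, 14]
Compute completion times sequentially:
  Job 1: processing = 1, completes at 1
  Job 2: processing = 3, completes at 4
  Job 3: processing = 6, completes at 10
  Job 4: processing = 7, completes at 17
  Job 5: processing = 9, completes at 26
  Job 6: processing = 10, completes at 36
  Job 7: processing = 14, completes at 50
Sum of completion times = 144
Average completion time = 144/7 = 20.5714

20.5714


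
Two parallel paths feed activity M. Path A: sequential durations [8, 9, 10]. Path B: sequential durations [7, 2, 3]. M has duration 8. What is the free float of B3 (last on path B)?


ES(B3) = sum of predecessors on chain B = 9
EF(B3) = ES + duration = 9 + 3 = 12
Successor of B3 is M. ES(M) = max(sum(A), sum(B)) = max(27, 12) = 27
Free float = ES(successor) - EF(current) = 27 - 12 = 15

15


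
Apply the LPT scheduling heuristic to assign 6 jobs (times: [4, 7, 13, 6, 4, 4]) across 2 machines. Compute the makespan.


Sort jobs in decreasing order (LPT): [13, 7, 6, 4, 4, 4]
Assign each job to the least loaded machine:
  Machine 1: jobs [13, 4, 4], load = 21
  Machine 2: jobs [7, 6, 4], load = 17
Makespan = max load = 21

21


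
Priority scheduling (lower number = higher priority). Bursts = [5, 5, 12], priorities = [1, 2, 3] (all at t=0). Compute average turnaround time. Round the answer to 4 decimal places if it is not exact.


Sort by priority (ascending = highest first):
Order: [(1, 5), (2, 5), (3, 12)]
Completion times:
  Priority 1, burst=5, C=5
  Priority 2, burst=5, C=10
  Priority 3, burst=12, C=22
Average turnaround = 37/3 = 12.3333

12.3333


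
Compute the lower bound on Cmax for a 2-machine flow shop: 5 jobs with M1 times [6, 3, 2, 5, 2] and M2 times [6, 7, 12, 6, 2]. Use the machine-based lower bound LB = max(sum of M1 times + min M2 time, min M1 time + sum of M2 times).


LB1 = sum(M1 times) + min(M2 times) = 18 + 2 = 20
LB2 = min(M1 times) + sum(M2 times) = 2 + 33 = 35
Lower bound = max(LB1, LB2) = max(20, 35) = 35

35


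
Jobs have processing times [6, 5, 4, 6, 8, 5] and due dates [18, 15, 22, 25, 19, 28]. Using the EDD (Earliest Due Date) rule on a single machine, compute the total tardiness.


Sort by due date (EDD order): [(5, 15), (6, 18), (8, 19), (4, 22), (6, 25), (5, 28)]
Compute completion times and tardiness:
  Job 1: p=5, d=15, C=5, tardiness=max(0,5-15)=0
  Job 2: p=6, d=18, C=11, tardiness=max(0,11-18)=0
  Job 3: p=8, d=19, C=19, tardiness=max(0,19-19)=0
  Job 4: p=4, d=22, C=23, tardiness=max(0,23-22)=1
  Job 5: p=6, d=25, C=29, tardiness=max(0,29-25)=4
  Job 6: p=5, d=28, C=34, tardiness=max(0,34-28)=6
Total tardiness = 11

11


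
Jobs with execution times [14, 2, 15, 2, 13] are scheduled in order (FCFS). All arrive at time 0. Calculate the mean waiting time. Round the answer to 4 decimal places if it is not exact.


FCFS order (as given): [14, 2, 15, 2, 13]
Waiting times:
  Job 1: wait = 0
  Job 2: wait = 14
  Job 3: wait = 16
  Job 4: wait = 31
  Job 5: wait = 33
Sum of waiting times = 94
Average waiting time = 94/5 = 18.8

18.8


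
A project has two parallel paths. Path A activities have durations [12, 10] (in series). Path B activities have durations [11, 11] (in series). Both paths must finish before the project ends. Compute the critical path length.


Path A total = 12 + 10 = 22
Path B total = 11 + 11 = 22
Critical path = longest path = max(22, 22) = 22

22


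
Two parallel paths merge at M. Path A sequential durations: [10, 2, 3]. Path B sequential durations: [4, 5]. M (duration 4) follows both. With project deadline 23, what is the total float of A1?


Forward pass: ES(A1) = sum of predecessors on chain A = 0
EF = ES + duration = 0 + 10 = 10
Backward pass: LF(M) = deadline = 23; LS(M) = 23 - 4 = 19
LF(A1) = LS(M) - sum(successors on chain A) = 19 - 5 = 14
LS = LF - duration = 14 - 10 = 4
Total float = LS - ES = 4 - 0 = 4

4


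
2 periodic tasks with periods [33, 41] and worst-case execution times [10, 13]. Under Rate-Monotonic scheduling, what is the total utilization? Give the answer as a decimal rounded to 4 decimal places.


Compute individual utilizations (exact fractions):
  Task 1: C/T = 10/33 (approx. 0.303)
  Task 2: C/T = 13/41 (approx. 0.3171)
Total utilization U = 10/33 + 13/41 = 839/1353
Rounded to 4 decimal places: U = 0.6201
RM (Liu & Layland) bound for 2 tasks = 0.828427; compare with U = 839/1353 (approx. 0.620103)
U <= bound, so schedulable by RM sufficient condition.

0.6201


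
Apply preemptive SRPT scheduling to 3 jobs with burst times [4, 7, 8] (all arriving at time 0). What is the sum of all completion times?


Since all jobs arrive at t=0, SRPT equals SPT ordering.
SPT order: [4, 7, 8]
Completion times:
  Job 1: p=4, C=4
  Job 2: p=7, C=11
  Job 3: p=8, C=19
Total completion time = 4 + 11 + 19 = 34

34


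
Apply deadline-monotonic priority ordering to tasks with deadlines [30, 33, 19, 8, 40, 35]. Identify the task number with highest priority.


Sort tasks by relative deadline (ascending):
  Task 4: deadline = 8
  Task 3: deadline = 19
  Task 1: deadline = 30
  Task 2: deadline = 33
  Task 6: deadline = 35
  Task 5: deadline = 40
Priority order (highest first): [4, 3, 1, 2, 6, 5]
Highest priority task = 4

4


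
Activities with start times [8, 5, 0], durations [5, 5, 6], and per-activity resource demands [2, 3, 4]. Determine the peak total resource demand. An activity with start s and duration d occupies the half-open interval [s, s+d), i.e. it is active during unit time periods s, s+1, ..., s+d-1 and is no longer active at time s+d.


Each activity i is active on [start_i, start_i + duration_i).
Compute total resource usage per time slot:
  t=0: active resources = [4], total = 4
  t=1: active resources = [4], total = 4
  t=2: active resources = [4], total = 4
  t=3: active resources = [4], total = 4
  t=4: active resources = [4], total = 4
  t=5: active resources = [3, 4], total = 7
  t=6: active resources = [3], total = 3
  t=7: active resources = [3], total = 3
  t=8: active resources = [2, 3], total = 5
  t=9: active resources = [2, 3], total = 5
  t=10: active resources = [2], total = 2
  t=11: active resources = [2], total = 2
  t=12: active resources = [2], total = 2
Peak resource demand = 7

7


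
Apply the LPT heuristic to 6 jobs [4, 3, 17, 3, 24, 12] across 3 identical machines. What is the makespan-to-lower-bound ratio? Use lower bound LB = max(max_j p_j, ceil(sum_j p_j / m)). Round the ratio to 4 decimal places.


LPT order: [24, 17, 12, 4, 3, 3]
Machine loads after assignment: [24, 20, 19]
LPT makespan = 24
Lower bound = max(max_job, ceil(total/3)) = max(24, 21) = 24
Ratio = 24 / 24 = 1.0

1.0


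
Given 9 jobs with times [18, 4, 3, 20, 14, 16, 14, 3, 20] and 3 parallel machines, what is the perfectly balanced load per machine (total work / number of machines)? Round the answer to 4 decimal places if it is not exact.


Total processing time = 18 + 4 + 3 + 20 + 14 + 16 + 14 + 3 + 20 = 112
Number of machines = 3
Ideal balanced load = 112 / 3 = 37.3333

37.3333


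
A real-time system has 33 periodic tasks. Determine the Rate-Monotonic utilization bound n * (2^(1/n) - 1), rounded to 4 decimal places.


Compute 2^(1/33) = 1.0212266063
Subtract 1: 1.0212266063 - 1 = 0.0212266063
Multiply by n: 33 * 0.0212266063 = 0.7004780079
Round to 4 dp: 0.7005

0.7005


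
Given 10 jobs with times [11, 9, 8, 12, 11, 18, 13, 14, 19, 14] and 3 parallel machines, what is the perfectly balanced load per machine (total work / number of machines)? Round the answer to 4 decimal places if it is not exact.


Total processing time = 11 + 9 + 8 + 12 + 11 + 18 + 13 + 14 + 19 + 14 = 129
Number of machines = 3
Ideal balanced load = 129 / 3 = 43.0

43.0


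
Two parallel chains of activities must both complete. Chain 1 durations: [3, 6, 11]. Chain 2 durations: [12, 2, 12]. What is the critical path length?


Path A total = 3 + 6 + 11 = 20
Path B total = 12 + 2 + 12 = 26
Critical path = longest path = max(20, 26) = 26

26


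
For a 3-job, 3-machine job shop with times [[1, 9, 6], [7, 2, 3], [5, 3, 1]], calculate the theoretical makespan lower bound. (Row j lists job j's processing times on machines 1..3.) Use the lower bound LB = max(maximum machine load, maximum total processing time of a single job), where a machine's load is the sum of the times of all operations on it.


Machine loads:
  Machine 1: 1 + 7 + 5 = 13
  Machine 2: 9 + 2 + 3 = 14
  Machine 3: 6 + 3 + 1 = 10
Max machine load = 14
Job totals:
  Job 1: 16
  Job 2: 12
  Job 3: 9
Max job total = 16
Lower bound = max(14, 16) = 16

16


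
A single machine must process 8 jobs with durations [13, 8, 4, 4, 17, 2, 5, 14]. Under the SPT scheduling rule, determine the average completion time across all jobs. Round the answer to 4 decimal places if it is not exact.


Sort jobs by processing time (SPT order): [2, 4, 4, 5, 8, 13, 14, 17]
Compute completion times sequentially:
  Job 1: processing = 2, completes at 2
  Job 2: processing = 4, completes at 6
  Job 3: processing = 4, completes at 10
  Job 4: processing = 5, completes at 15
  Job 5: processing = 8, completes at 23
  Job 6: processing = 13, completes at 36
  Job 7: processing = 14, completes at 50
  Job 8: processing = 17, completes at 67
Sum of completion times = 209
Average completion time = 209/8 = 26.125

26.125


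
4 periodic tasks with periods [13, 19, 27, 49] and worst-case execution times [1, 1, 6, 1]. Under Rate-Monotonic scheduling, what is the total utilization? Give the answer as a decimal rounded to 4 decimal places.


Compute individual utilizations (exact fractions):
  Task 1: C/T = 1/13 (approx. 0.0769)
  Task 2: C/T = 1/19 (approx. 0.0526)
  Task 3: C/T = 6/27 = 2/9 (approx. 0.2222)
  Task 4: C/T = 1/49 (approx. 0.0204)
Total utilization U = 1/13 + 1/19 + 2/9 + 1/49 = 40541/108927
Rounded to 4 decimal places: U = 0.3722
RM (Liu & Layland) bound for 4 tasks = 0.756828; compare with U = 40541/108927 (approx. 0.372185)
U <= bound, so schedulable by RM sufficient condition.

0.3722


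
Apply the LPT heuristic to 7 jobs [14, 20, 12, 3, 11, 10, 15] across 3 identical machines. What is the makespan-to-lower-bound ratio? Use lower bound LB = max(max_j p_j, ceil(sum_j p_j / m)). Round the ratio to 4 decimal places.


LPT order: [20, 15, 14, 12, 11, 10, 3]
Machine loads after assignment: [30, 29, 26]
LPT makespan = 30
Lower bound = max(max_job, ceil(total/3)) = max(20, 29) = 29
Ratio = 30 / 29 = 1.0345

1.0345


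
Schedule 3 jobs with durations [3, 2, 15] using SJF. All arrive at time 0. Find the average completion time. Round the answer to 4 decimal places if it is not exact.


SJF order (ascending): [2, 3, 15]
Completion times:
  Job 1: burst=2, C=2
  Job 2: burst=3, C=5
  Job 3: burst=15, C=20
Average completion = 27/3 = 9.0

9.0


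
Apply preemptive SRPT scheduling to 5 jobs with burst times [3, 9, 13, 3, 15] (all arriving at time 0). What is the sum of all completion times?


Since all jobs arrive at t=0, SRPT equals SPT ordering.
SPT order: [3, 3, 9, 13, 15]
Completion times:
  Job 1: p=3, C=3
  Job 2: p=3, C=6
  Job 3: p=9, C=15
  Job 4: p=13, C=28
  Job 5: p=15, C=43
Total completion time = 3 + 6 + 15 + 28 + 43 = 95

95


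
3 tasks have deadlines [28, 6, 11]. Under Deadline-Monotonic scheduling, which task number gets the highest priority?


Sort tasks by relative deadline (ascending):
  Task 2: deadline = 6
  Task 3: deadline = 11
  Task 1: deadline = 28
Priority order (highest first): [2, 3, 1]
Highest priority task = 2

2


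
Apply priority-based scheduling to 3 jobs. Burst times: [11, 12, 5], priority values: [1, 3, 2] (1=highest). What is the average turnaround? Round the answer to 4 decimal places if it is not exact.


Sort by priority (ascending = highest first):
Order: [(1, 11), (2, 5), (3, 12)]
Completion times:
  Priority 1, burst=11, C=11
  Priority 2, burst=5, C=16
  Priority 3, burst=12, C=28
Average turnaround = 55/3 = 18.3333

18.3333


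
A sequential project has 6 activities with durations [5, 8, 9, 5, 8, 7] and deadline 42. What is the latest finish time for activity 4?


LF(activity 4) = deadline - sum of successor durations
Successors: activities 5 through 6 with durations [8, 7]
Sum of successor durations = 15
LF = 42 - 15 = 27

27


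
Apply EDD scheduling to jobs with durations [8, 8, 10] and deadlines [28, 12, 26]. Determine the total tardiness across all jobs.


Sort by due date (EDD order): [(8, 12), (10, 26), (8, 28)]
Compute completion times and tardiness:
  Job 1: p=8, d=12, C=8, tardiness=max(0,8-12)=0
  Job 2: p=10, d=26, C=18, tardiness=max(0,18-26)=0
  Job 3: p=8, d=28, C=26, tardiness=max(0,26-28)=0
Total tardiness = 0

0


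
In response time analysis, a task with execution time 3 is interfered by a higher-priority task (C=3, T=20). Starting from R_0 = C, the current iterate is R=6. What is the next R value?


R_next = C + ceil(R_prev / T_hp) * C_hp
ceil(6 / 20) = ceil(0.3) = 1
Interference = 1 * 3 = 3
R_next = 3 + 3 = 6
R_next = R_prev, so the iteration has converged (response time = 6).

6


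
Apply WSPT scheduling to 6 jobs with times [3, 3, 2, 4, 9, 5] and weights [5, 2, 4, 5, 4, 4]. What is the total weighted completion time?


Compute p/w ratios and sort ascending (WSPT): [(2, 4), (3, 5), (4, 5), (5, 4), (3, 2), (9, 4)]
Compute weighted completion times:
  Job (p=2,w=4): C=2, w*C=4*2=8
  Job (p=3,w=5): C=5, w*C=5*5=25
  Job (p=4,w=5): C=9, w*C=5*9=45
  Job (p=5,w=4): C=14, w*C=4*14=56
  Job (p=3,w=2): C=17, w*C=2*17=34
  Job (p=9,w=4): C=26, w*C=4*26=104
Total weighted completion time = 272

272


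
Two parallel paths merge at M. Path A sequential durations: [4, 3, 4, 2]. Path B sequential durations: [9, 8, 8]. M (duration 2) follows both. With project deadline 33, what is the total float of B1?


Forward pass: ES(B1) = sum of predecessors on chain B = 0
EF = ES + duration = 0 + 9 = 9
Backward pass: LF(M) = deadline = 33; LS(M) = 33 - 2 = 31
LF(B1) = LS(M) - sum(successors on chain B) = 31 - 16 = 15
LS = LF - duration = 15 - 9 = 6
Total float = LS - ES = 6 - 0 = 6

6


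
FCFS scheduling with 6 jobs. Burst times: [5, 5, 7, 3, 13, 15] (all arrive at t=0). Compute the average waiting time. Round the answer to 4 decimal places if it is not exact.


FCFS order (as given): [5, 5, 7, 3, 13, 15]
Waiting times:
  Job 1: wait = 0
  Job 2: wait = 5
  Job 3: wait = 10
  Job 4: wait = 17
  Job 5: wait = 20
  Job 6: wait = 33
Sum of waiting times = 85
Average waiting time = 85/6 = 14.1667

14.1667


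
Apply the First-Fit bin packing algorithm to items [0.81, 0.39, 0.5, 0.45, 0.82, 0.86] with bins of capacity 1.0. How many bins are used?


Place items sequentially using First-Fit:
  Item 0.81 -> new Bin 1
  Item 0.39 -> new Bin 2
  Item 0.5 -> Bin 2 (now 0.89)
  Item 0.45 -> new Bin 3
  Item 0.82 -> new Bin 4
  Item 0.86 -> new Bin 5
Total bins used = 5

5


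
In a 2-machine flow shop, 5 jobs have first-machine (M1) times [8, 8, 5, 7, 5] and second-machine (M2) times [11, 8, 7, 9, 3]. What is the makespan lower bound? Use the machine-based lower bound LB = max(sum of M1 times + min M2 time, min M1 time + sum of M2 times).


LB1 = sum(M1 times) + min(M2 times) = 33 + 3 = 36
LB2 = min(M1 times) + sum(M2 times) = 5 + 38 = 43
Lower bound = max(LB1, LB2) = max(36, 43) = 43

43


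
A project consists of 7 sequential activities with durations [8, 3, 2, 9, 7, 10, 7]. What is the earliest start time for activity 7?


Activity 7 starts after activities 1 through 6 complete.
Predecessor durations: [8, 3, 2, 9, 7, 10]
ES = 8 + 3 + 2 + 9 + 7 + 10 = 39

39


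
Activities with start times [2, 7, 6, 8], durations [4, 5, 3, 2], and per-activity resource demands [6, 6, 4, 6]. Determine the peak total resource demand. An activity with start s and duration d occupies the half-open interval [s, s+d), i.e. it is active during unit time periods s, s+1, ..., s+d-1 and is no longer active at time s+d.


Each activity i is active on [start_i, start_i + duration_i).
Compute total resource usage per time slot:
  t=0: active resources = [], total = 0
  t=1: active resources = [], total = 0
  t=2: active resources = [6], total = 6
  t=3: active resources = [6], total = 6
  t=4: active resources = [6], total = 6
  t=5: active resources = [6], total = 6
  t=6: active resources = [4], total = 4
  t=7: active resources = [6, 4], total = 10
  t=8: active resources = [6, 4, 6], total = 16
  t=9: active resources = [6, 6], total = 12
  t=10: active resources = [6], total = 6
  t=11: active resources = [6], total = 6
Peak resource demand = 16

16


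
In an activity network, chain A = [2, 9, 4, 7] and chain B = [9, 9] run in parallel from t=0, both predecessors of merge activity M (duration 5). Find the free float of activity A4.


ES(A4) = sum of predecessors on chain A = 15
EF(A4) = ES + duration = 15 + 7 = 22
Successor of A4 is M. ES(M) = max(sum(A), sum(B)) = max(22, 18) = 22
Free float = ES(successor) - EF(current) = 22 - 22 = 0

0


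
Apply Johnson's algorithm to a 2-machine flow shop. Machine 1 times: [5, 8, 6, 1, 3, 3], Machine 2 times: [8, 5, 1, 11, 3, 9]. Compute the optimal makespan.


Apply Johnson's rule:
  Group 1 (a <= b): [(4, 1, 11), (5, 3, 3), (6, 3, 9), (1, 5, 8)]
  Group 2 (a > b): [(2, 8, 5), (3, 6, 1)]
Optimal job order: [4, 5, 6, 1, 2, 3]
Schedule:
  Job 4: M1 done at 1, M2 done at 12
  Job 5: M1 done at 4, M2 done at 15
  Job 6: M1 done at 7, M2 done at 24
  Job 1: M1 done at 12, M2 done at 32
  Job 2: M1 done at 20, M2 done at 37
  Job 3: M1 done at 26, M2 done at 38
Makespan = 38

38


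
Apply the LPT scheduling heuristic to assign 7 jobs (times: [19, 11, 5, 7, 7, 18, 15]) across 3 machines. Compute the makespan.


Sort jobs in decreasing order (LPT): [19, 18, 15, 11, 7, 7, 5]
Assign each job to the least loaded machine:
  Machine 1: jobs [19, 7], load = 26
  Machine 2: jobs [18, 7, 5], load = 30
  Machine 3: jobs [15, 11], load = 26
Makespan = max load = 30

30


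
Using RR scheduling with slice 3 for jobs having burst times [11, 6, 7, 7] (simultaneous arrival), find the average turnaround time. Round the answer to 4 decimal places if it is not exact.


Time quantum = 3
Execution trace:
  J1 runs 3 units, time = 3
  J2 runs 3 units, time = 6
  J3 runs 3 units, time = 9
  J4 runs 3 units, time = 12
  J1 runs 3 units, time = 15
  J2 runs 3 units, time = 18
  J3 runs 3 units, time = 21
  J4 runs 3 units, time = 24
  J1 runs 3 units, time = 27
  J3 runs 1 units, time = 28
  J4 runs 1 units, time = 29
  J1 runs 2 units, time = 31
Finish times: [31, 18, 28, 29]
Average turnaround = 106/4 = 26.5

26.5


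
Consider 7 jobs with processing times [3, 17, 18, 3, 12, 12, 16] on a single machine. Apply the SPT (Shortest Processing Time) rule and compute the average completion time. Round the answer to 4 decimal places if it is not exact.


Sort jobs by processing time (SPT order): [3, 3, 12, 12, 16, 17, 18]
Compute completion times sequentially:
  Job 1: processing = 3, completes at 3
  Job 2: processing = 3, completes at 6
  Job 3: processing = 12, completes at 18
  Job 4: processing = 12, completes at 30
  Job 5: processing = 16, completes at 46
  Job 6: processing = 17, completes at 63
  Job 7: processing = 18, completes at 81
Sum of completion times = 247
Average completion time = 247/7 = 35.2857

35.2857


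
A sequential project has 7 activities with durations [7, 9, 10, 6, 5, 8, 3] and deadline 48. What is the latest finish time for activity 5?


LF(activity 5) = deadline - sum of successor durations
Successors: activities 6 through 7 with durations [8, 3]
Sum of successor durations = 11
LF = 48 - 11 = 37

37
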